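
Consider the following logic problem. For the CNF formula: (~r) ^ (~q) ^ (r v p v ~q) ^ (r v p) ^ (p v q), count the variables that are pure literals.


Check each variable for pure literal status:
p: pure positive
q: mixed (not pure)
r: mixed (not pure)
Pure literal count = 1

1


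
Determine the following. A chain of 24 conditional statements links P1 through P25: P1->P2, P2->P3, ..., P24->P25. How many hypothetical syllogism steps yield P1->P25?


With 24 implications in a chain connecting 25 propositions:
P1->P2, P2->P3, ..., P24->P25
Steps needed = (number of implications) - 1 = 24 - 1 = 23

23


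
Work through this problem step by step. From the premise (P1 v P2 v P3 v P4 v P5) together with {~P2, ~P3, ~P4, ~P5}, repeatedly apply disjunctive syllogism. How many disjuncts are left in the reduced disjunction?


Original disjuncts (5): P1, P2, P3, P4, P5
Negated (eliminate): ~P2, ~P3, ~P4, ~P5
Remaining disjuncts: P1
Count = 5 - 4 = 1

1


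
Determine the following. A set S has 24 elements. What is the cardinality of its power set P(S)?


The power set of a set with n elements has 2^n elements.
|P(S)| = 2^24 = 16777216

16777216


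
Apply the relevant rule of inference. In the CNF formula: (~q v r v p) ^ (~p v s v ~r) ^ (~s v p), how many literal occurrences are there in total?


Counting literals in each clause:
Clause 1: 3 literal(s)
Clause 2: 3 literal(s)
Clause 3: 2 literal(s)
Total = 8

8


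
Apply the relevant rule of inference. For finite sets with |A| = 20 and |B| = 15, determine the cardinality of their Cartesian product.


The Cartesian product A x B contains all ordered pairs (a, b).
|A x B| = |A| * |B| = 20 * 15 = 300

300


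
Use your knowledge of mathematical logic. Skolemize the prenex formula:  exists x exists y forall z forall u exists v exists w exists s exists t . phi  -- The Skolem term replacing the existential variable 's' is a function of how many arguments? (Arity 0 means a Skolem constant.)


Quantifier prefix: exists x exists y forall z forall u exists v exists w exists s exists t
's' is existentially quantified at position 7.
Universal variables preceding it: z, u
Skolem function arity = 2

2


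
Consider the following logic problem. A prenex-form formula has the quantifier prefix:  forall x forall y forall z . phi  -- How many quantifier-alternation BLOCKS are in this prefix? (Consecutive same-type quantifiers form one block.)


Quantifier-type sequence: A A A  (A=forall, E=exists)
Group into maximal same-type runs:
  Ax3
Number of blocks = 1

1


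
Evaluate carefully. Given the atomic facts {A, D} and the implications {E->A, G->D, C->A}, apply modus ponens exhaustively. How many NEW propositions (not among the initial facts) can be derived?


Initial facts: {A, D}
Apply modus ponens to closure:
  (no implication fires)
Final known: {A, D}
New propositions: {(none)}
Count = 0

0


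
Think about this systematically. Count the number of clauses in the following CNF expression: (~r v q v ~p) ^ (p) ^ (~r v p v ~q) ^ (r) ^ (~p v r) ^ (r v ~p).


A CNF formula is a conjunction of clauses.
Clauses are separated by ^.
Counting the conjuncts: 6 clauses.

6


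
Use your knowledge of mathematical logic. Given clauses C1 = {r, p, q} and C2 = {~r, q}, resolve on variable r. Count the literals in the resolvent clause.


Remove r from C1 and ~r from C2.
C1 remainder: {p, q}
C2 remainder: {q}
Union (resolvent): {p, q}
Resolvent has 2 literal(s).

2


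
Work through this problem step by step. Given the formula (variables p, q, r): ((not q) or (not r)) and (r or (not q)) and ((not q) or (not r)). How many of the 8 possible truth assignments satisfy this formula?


Evaluate all 8 assignments for p, q, r:
p=0, q=0, r=0: 1
p=0, q=0, r=1: 1
p=0, q=1, r=0: 0
p=0, q=1, r=1: 0
p=1, q=0, r=0: 1
p=1, q=0, r=1: 1
p=1, q=1, r=0: 0
p=1, q=1, r=1: 0
Satisfying count = 4

4


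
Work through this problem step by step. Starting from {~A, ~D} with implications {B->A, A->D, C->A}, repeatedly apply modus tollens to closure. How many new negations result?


Initial negated facts: {~A, ~D}
Apply modus tollens to closure:
  ~A and B->A  =>  ~B
  ~A and C->A  =>  ~C
Final negated: {~A, ~B, ~C, ~D}
New negations: {~B, ~C}
Count = 2

2


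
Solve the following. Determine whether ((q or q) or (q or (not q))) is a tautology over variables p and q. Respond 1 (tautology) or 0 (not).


Check all 4 assignments:
p=0, q=0: 1
p=0, q=1: 1
p=1, q=0: 1
p=1, q=1: 1
Satisfying count = 4/4.
Tautology iff count = 4: yes.

1


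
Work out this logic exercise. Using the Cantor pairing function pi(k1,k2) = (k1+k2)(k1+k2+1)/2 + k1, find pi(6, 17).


k1 + k2 = 23
(k1+k2)(k1+k2+1)/2 = 23 * 24 / 2 = 276
pi = 276 + 6 = 282

282


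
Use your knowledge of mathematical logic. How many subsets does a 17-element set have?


The power set of a set with n elements has 2^n elements.
|P(S)| = 2^17 = 131072

131072


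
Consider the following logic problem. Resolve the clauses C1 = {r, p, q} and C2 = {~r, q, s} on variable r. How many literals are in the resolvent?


Remove r from C1 and ~r from C2.
C1 remainder: {p, q}
C2 remainder: {q, s}
Union (resolvent): {p, q, s}
Resolvent has 3 literal(s).

3


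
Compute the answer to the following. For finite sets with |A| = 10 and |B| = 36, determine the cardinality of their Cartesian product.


The Cartesian product A x B contains all ordered pairs (a, b).
|A x B| = |A| * |B| = 10 * 36 = 360

360


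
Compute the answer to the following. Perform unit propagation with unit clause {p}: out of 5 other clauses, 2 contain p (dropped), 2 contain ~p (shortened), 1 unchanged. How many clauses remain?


Satisfied (removed): 2
Shortened (remain): 2
Unchanged (remain): 1
Remaining = 2 + 1 = 3

3


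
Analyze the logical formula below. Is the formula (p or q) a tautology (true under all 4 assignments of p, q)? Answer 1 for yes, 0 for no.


Check all 4 assignments:
p=0, q=0: 0
p=0, q=1: 1
p=1, q=0: 1
p=1, q=1: 1
Satisfying count = 3/4.
Tautology iff count = 4: no.

0


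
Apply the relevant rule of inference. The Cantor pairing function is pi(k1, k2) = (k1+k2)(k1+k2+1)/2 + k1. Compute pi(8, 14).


k1 + k2 = 22
(k1+k2)(k1+k2+1)/2 = 22 * 23 / 2 = 253
pi = 253 + 8 = 261

261


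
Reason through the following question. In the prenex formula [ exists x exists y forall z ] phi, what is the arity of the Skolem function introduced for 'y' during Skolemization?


Quantifier prefix: exists x exists y forall z
'y' is existentially quantified at position 2.
No universal quantifiers precede it.
Skolem function arity = 0 (a Skolem constant)

0


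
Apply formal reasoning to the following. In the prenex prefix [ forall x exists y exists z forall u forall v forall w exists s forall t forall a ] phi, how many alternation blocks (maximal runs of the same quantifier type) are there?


Quantifier-type sequence: A E E A A A E A A  (A=forall, E=exists)
Group into maximal same-type runs:
  Ax1 | Ex2 | Ax3 | Ex1 | Ax2
Number of blocks = 5

5


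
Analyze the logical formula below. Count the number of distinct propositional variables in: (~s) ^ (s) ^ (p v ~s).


Identify each variable that appears in the formula.
Variables found: p, s
Count = 2

2


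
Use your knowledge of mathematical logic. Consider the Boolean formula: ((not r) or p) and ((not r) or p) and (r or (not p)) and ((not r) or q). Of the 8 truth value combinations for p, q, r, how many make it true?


Evaluate all 8 assignments for p, q, r:
p=0, q=0, r=0: 1
p=0, q=0, r=1: 0
p=0, q=1, r=0: 1
p=0, q=1, r=1: 0
p=1, q=0, r=0: 0
p=1, q=0, r=1: 0
p=1, q=1, r=0: 0
p=1, q=1, r=1: 1
Satisfying count = 3

3


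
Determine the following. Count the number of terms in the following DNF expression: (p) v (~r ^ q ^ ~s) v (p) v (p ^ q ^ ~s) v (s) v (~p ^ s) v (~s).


A DNF formula is a disjunction of terms (conjunctions).
Terms are separated by v.
Counting the disjuncts: 7 terms.

7


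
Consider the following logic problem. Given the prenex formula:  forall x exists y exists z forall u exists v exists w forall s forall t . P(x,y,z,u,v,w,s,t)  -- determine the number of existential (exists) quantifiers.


Quantifier prefix: forall x exists y exists z forall u exists v exists w forall s forall t
Mark each quantifier type:
  U E E U E E U U
Universal count = 4, Existential count = 4
Asked for existential (exists) quantifiers: 4

4


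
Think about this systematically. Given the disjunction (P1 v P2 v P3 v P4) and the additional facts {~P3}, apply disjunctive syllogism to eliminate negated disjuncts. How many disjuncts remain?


Original disjuncts (4): P1, P2, P3, P4
Negated (eliminate): ~P3
Remaining disjuncts: P1, P2, P4
Count = 4 - 1 = 3

3


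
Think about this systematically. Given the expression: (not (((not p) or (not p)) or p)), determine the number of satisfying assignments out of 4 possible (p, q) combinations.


Check all 4 assignments:
p=0, q=0: 0
p=0, q=1: 0
p=1, q=0: 0
p=1, q=1: 0
Count of True = 0

0


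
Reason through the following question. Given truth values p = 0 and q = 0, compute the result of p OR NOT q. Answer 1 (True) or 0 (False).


p = 0, q = 0
Operation: p OR NOT q
Evaluate: 0 OR NOT 0 = 1

1


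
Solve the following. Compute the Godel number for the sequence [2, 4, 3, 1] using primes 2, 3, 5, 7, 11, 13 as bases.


Encode each element as an exponent of the corresponding prime:
  2^2 = 4
  3^4 = 81
  5^3 = 125
  7^1 = 7
Product = 4 * 81 * 125 * 7 = 283500

283500


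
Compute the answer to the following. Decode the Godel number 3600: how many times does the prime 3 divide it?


Factorize 3600 by dividing by 3 repeatedly.
Division steps: 3 divides 3600 exactly 2 time(s).
Exponent of 3 = 2

2


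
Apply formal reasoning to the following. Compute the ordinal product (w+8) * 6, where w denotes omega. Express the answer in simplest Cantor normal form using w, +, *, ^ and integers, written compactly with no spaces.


Compute (w+8) * 6.
Ordinal * is associative and left-distributive over +, but NOT commutative; for finite n>1, n*w = w but w*n stays w*n.
(w+8) * 6 = (w+8) repeated 6 times. Each intermediate +8 is absorbed by the following w; only the last survives: w*6+8.
Result = w*6+8

w*6+8


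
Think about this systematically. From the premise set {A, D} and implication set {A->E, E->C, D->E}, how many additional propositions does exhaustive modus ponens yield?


Initial facts: {A, D}
Apply modus ponens to closure:
  A and A->E  =>  E
  E and E->C  =>  C
Final known: {A, C, D, E}
New propositions: {C, E}
Count = 2

2


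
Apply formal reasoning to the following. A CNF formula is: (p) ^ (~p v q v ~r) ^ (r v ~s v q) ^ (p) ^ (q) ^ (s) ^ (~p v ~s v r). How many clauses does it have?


A CNF formula is a conjunction of clauses.
Clauses are separated by ^.
Counting the conjuncts: 7 clauses.

7


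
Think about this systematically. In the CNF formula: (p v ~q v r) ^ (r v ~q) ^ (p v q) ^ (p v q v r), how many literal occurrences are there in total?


Counting literals in each clause:
Clause 1: 3 literal(s)
Clause 2: 2 literal(s)
Clause 3: 2 literal(s)
Clause 4: 3 literal(s)
Total = 10

10


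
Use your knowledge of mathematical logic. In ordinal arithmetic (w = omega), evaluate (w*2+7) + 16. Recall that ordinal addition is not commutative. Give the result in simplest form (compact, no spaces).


Compute (w*2+7) + 16.
Ordinal + is associative but NOT commutative; for finite n>0, n + w = w but w + n stays w+n.
By associativity: (w*2+7) + 16 = w*2 + (7+16) = w*2+23.
Result = w*2+23

w*2+23


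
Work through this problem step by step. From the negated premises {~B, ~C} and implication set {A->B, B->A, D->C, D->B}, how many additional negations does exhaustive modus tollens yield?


Initial negated facts: {~B, ~C}
Apply modus tollens to closure:
  ~B and A->B  =>  ~A
  ~C and D->C  =>  ~D
Final negated: {~A, ~B, ~C, ~D}
New negations: {~A, ~D}
Count = 2

2


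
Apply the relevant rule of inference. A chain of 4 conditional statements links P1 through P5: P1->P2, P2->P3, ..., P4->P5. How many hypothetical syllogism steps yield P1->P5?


With 4 implications in a chain connecting 5 propositions:
P1->P2, P2->P3, ..., P4->P5
Steps needed = (number of implications) - 1 = 4 - 1 = 3

3


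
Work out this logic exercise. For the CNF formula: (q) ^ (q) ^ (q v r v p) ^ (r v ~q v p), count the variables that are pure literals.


Check each variable for pure literal status:
p: pure positive
q: mixed (not pure)
r: pure positive
Pure literal count = 2

2


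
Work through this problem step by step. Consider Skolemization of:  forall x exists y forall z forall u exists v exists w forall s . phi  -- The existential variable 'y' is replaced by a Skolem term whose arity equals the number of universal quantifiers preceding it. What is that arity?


Quantifier prefix: forall x exists y forall z forall u exists v exists w forall s
'y' is existentially quantified at position 2.
Universal variables preceding it: x
Skolem function arity = 1

1


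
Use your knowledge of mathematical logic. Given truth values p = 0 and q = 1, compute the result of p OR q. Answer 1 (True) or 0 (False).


p = 0, q = 1
Operation: p OR q
Evaluate: 0 OR 1 = 1

1


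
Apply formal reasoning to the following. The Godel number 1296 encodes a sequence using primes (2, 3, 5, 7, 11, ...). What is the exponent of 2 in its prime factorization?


Factorize 1296 by dividing by 2 repeatedly.
Division steps: 2 divides 1296 exactly 4 time(s).
Exponent of 2 = 4

4


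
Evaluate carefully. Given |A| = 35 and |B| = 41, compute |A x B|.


The Cartesian product A x B contains all ordered pairs (a, b).
|A x B| = |A| * |B| = 35 * 41 = 1435

1435


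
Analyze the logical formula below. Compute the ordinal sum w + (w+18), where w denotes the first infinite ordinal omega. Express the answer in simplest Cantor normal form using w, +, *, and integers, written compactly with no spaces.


Compute w + (w+18).
Ordinal + is associative but NOT commutative; for finite n>0, n + w = w but w + n stays w+n.
w + (w+18) = (w+w) + 18 = w*2+18.
Result = w*2+18

w*2+18


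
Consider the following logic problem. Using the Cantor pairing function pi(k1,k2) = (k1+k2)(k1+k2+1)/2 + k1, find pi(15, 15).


k1 + k2 = 30
(k1+k2)(k1+k2+1)/2 = 30 * 31 / 2 = 465
pi = 465 + 15 = 480

480


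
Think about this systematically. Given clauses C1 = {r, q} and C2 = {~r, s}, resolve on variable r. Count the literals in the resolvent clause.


Remove r from C1 and ~r from C2.
C1 remainder: {q}
C2 remainder: {s}
Union (resolvent): {q, s}
Resolvent has 2 literal(s).

2


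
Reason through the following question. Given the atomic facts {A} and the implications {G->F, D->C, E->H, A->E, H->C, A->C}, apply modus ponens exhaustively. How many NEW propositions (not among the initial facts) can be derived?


Initial facts: {A}
Apply modus ponens to closure:
  A and A->E  =>  E
  A and A->C  =>  C
  E and E->H  =>  H
Final known: {A, C, E, H}
New propositions: {C, E, H}
Count = 3

3


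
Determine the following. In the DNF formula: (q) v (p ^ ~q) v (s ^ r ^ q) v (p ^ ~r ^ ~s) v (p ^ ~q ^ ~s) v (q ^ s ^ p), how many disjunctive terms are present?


A DNF formula is a disjunction of terms (conjunctions).
Terms are separated by v.
Counting the disjuncts: 6 terms.

6


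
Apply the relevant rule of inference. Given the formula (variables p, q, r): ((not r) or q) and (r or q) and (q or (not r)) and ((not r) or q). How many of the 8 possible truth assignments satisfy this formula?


Evaluate all 8 assignments for p, q, r:
p=0, q=0, r=0: 0
p=0, q=0, r=1: 0
p=0, q=1, r=0: 1
p=0, q=1, r=1: 1
p=1, q=0, r=0: 0
p=1, q=0, r=1: 0
p=1, q=1, r=0: 1
p=1, q=1, r=1: 1
Satisfying count = 4

4


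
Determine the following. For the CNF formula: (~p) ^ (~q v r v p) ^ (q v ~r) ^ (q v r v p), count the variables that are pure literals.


Check each variable for pure literal status:
p: mixed (not pure)
q: mixed (not pure)
r: mixed (not pure)
Pure literal count = 0

0


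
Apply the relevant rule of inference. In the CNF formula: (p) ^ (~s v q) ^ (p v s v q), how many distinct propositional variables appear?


Identify each variable that appears in the formula.
Variables found: p, q, s
Count = 3

3


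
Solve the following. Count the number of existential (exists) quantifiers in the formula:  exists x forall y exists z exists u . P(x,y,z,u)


Quantifier prefix: exists x forall y exists z exists u
Mark each quantifier type:
  E U E E
Universal count = 1, Existential count = 3
Asked for existential (exists) quantifiers: 3

3


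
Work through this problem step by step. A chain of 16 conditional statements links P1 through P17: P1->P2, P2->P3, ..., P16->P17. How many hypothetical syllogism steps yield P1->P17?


With 16 implications in a chain connecting 17 propositions:
P1->P2, P2->P3, ..., P16->P17
Steps needed = (number of implications) - 1 = 16 - 1 = 15

15


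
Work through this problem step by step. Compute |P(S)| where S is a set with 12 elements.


The power set of a set with n elements has 2^n elements.
|P(S)| = 2^12 = 4096

4096


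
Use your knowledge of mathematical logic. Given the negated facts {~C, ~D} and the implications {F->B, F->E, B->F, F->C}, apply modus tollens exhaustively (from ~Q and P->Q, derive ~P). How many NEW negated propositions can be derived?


Initial negated facts: {~C, ~D}
Apply modus tollens to closure:
  ~C and F->C  =>  ~F
  ~F and B->F  =>  ~B
Final negated: {~B, ~C, ~D, ~F}
New negations: {~B, ~F}
Count = 2

2


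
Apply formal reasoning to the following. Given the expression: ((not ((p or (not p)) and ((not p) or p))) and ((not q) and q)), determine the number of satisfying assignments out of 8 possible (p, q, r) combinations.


Check all 8 assignments:
p=0, q=0, r=0: 0
p=0, q=0, r=1: 0
p=0, q=1, r=0: 0
p=0, q=1, r=1: 0
p=1, q=0, r=0: 0
p=1, q=0, r=1: 0
p=1, q=1, r=0: 0
p=1, q=1, r=1: 0
Count of True = 0

0


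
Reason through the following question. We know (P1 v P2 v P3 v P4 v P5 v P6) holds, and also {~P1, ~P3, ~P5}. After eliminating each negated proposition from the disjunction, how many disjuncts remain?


Original disjuncts (6): P1, P2, P3, P4, P5, P6
Negated (eliminate): ~P1, ~P3, ~P5
Remaining disjuncts: P2, P4, P6
Count = 6 - 3 = 3

3


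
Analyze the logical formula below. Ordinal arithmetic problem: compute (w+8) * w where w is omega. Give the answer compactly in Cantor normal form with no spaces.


Compute (w+8) * w.
Ordinal * is associative and left-distributive over +, but NOT commutative; for finite n>1, n*w = w but w*n stays w*n.
(w+8) * w = sup{(w+8)*k : k<w} = sup{w*k+8} = w^2 (the +8 tail is absorbed in the limit).
Result = w^2

w^2


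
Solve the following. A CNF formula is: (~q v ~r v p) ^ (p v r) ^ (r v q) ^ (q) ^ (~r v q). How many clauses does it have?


A CNF formula is a conjunction of clauses.
Clauses are separated by ^.
Counting the conjuncts: 5 clauses.

5


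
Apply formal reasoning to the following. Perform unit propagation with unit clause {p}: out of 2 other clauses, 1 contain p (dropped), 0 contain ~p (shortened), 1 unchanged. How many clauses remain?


Satisfied (removed): 1
Shortened (remain): 0
Unchanged (remain): 1
Remaining = 0 + 1 = 1

1


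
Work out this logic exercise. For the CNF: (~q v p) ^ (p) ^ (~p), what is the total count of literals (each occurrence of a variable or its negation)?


Counting literals in each clause:
Clause 1: 2 literal(s)
Clause 2: 1 literal(s)
Clause 3: 1 literal(s)
Total = 4

4


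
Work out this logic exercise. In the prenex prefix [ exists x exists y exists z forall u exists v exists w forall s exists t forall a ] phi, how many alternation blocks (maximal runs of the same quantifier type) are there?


Quantifier-type sequence: E E E A E E A E A  (A=forall, E=exists)
Group into maximal same-type runs:
  Ex3 | Ax1 | Ex2 | Ax1 | Ex1 | Ax1
Number of blocks = 6

6


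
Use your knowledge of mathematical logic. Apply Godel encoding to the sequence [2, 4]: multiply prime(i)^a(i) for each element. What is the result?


Encode each element as an exponent of the corresponding prime:
  2^2 = 4
  3^4 = 81
Product = 4 * 81 = 324

324


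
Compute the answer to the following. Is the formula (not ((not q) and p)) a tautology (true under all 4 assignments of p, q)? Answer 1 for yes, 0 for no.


Check all 4 assignments:
p=0, q=0: 1
p=0, q=1: 1
p=1, q=0: 0
p=1, q=1: 1
Satisfying count = 3/4.
Tautology iff count = 4: no.

0


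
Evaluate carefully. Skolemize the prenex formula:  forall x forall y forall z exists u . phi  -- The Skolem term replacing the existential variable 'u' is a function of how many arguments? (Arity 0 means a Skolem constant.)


Quantifier prefix: forall x forall y forall z exists u
'u' is existentially quantified at position 4.
Universal variables preceding it: x, y, z
Skolem function arity = 3

3


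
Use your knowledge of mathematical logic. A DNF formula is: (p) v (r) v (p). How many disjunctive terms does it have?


A DNF formula is a disjunction of terms (conjunctions).
Terms are separated by v.
Counting the disjuncts: 3 terms.

3


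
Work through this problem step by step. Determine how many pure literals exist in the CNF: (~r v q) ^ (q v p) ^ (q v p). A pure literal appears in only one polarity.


Check each variable for pure literal status:
p: pure positive
q: pure positive
r: pure negative
Pure literal count = 3

3


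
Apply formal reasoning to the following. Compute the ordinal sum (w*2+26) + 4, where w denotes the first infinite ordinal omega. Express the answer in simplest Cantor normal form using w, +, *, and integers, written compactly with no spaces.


Compute (w*2+26) + 4.
Ordinal + is associative but NOT commutative; for finite n>0, n + w = w but w + n stays w+n.
By associativity: (w*2+26) + 4 = w*2 + (26+4) = w*2+30.
Result = w*2+30

w*2+30


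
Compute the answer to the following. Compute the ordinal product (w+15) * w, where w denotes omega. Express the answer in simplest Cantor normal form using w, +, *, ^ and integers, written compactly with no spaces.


Compute (w+15) * w.
Ordinal * is associative and left-distributive over +, but NOT commutative; for finite n>1, n*w = w but w*n stays w*n.
(w+15) * w = sup{(w+15)*k : k<w} = sup{w*k+15} = w^2 (the +15 tail is absorbed in the limit).
Result = w^2

w^2


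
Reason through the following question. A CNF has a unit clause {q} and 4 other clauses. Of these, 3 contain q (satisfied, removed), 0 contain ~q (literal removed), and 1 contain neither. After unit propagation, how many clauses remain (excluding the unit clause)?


Satisfied (removed): 3
Shortened (remain): 0
Unchanged (remain): 1
Remaining = 0 + 1 = 1

1


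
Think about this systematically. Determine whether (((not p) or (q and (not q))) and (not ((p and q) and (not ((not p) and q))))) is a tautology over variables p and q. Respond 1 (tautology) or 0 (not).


Check all 4 assignments:
p=0, q=0: 1
p=0, q=1: 1
p=1, q=0: 0
p=1, q=1: 0
Satisfying count = 2/4.
Tautology iff count = 4: no.

0


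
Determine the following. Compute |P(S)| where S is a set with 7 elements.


The power set of a set with n elements has 2^n elements.
|P(S)| = 2^7 = 128

128


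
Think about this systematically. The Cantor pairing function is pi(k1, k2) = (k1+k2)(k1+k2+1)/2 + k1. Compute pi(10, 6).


k1 + k2 = 16
(k1+k2)(k1+k2+1)/2 = 16 * 17 / 2 = 136
pi = 136 + 10 = 146

146


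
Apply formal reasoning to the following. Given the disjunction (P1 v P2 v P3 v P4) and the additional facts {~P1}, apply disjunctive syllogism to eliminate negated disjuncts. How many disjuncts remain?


Original disjuncts (4): P1, P2, P3, P4
Negated (eliminate): ~P1
Remaining disjuncts: P2, P3, P4
Count = 4 - 1 = 3

3


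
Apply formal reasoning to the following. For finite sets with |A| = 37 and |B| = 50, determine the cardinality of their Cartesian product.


The Cartesian product A x B contains all ordered pairs (a, b).
|A x B| = |A| * |B| = 37 * 50 = 1850

1850


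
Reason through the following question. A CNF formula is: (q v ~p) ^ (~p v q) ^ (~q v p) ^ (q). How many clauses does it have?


A CNF formula is a conjunction of clauses.
Clauses are separated by ^.
Counting the conjuncts: 4 clauses.

4


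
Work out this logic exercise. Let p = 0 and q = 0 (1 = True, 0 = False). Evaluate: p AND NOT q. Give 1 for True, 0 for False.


p = 0, q = 0
Operation: p AND NOT q
Evaluate: 0 AND NOT 0 = 0

0


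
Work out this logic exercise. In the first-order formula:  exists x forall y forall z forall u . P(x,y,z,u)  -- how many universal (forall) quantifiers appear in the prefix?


Quantifier prefix: exists x forall y forall z forall u
Mark each quantifier type:
  E U U U
Universal count = 3, Existential count = 1
Asked for universal (forall) quantifiers: 3

3


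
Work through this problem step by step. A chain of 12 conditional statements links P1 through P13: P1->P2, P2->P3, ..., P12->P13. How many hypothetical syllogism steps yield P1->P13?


With 12 implications in a chain connecting 13 propositions:
P1->P2, P2->P3, ..., P12->P13
Steps needed = (number of implications) - 1 = 12 - 1 = 11

11


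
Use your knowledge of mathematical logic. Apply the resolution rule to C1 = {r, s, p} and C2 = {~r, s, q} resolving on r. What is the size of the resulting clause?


Remove r from C1 and ~r from C2.
C1 remainder: {s, p}
C2 remainder: {s, q}
Union (resolvent): {p, q, s}
Resolvent has 3 literal(s).

3


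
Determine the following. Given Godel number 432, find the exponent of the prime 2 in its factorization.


Factorize 432 by dividing by 2 repeatedly.
Division steps: 2 divides 432 exactly 4 time(s).
Exponent of 2 = 4

4


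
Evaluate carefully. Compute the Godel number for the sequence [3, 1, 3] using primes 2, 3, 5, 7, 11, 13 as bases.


Encode each element as an exponent of the corresponding prime:
  2^3 = 8
  3^1 = 3
  5^3 = 125
Product = 8 * 3 * 125 = 3000

3000


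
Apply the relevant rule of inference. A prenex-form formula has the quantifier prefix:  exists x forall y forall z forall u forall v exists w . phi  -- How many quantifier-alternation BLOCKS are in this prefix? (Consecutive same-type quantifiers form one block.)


Quantifier-type sequence: E A A A A E  (A=forall, E=exists)
Group into maximal same-type runs:
  Ex1 | Ax4 | Ex1
Number of blocks = 3

3


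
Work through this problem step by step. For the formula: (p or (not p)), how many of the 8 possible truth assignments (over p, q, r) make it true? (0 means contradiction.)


Check all 8 assignments:
p=0, q=0, r=0: 1
p=0, q=0, r=1: 1
p=0, q=1, r=0: 1
p=0, q=1, r=1: 1
p=1, q=0, r=0: 1
p=1, q=0, r=1: 1
p=1, q=1, r=0: 1
p=1, q=1, r=1: 1
Count of True = 8

8


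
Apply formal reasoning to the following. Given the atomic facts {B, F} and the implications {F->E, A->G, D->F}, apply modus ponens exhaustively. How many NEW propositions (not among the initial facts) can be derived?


Initial facts: {B, F}
Apply modus ponens to closure:
  F and F->E  =>  E
Final known: {B, E, F}
New propositions: {E}
Count = 1

1


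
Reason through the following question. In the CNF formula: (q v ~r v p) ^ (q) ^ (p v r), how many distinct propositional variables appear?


Identify each variable that appears in the formula.
Variables found: p, q, r
Count = 3

3


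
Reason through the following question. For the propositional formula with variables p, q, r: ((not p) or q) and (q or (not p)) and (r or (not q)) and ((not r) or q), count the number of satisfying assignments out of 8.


Evaluate all 8 assignments for p, q, r:
p=0, q=0, r=0: 1
p=0, q=0, r=1: 0
p=0, q=1, r=0: 0
p=0, q=1, r=1: 1
p=1, q=0, r=0: 0
p=1, q=0, r=1: 0
p=1, q=1, r=0: 0
p=1, q=1, r=1: 1
Satisfying count = 3

3


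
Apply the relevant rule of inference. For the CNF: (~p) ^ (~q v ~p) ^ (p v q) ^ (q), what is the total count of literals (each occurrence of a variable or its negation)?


Counting literals in each clause:
Clause 1: 1 literal(s)
Clause 2: 2 literal(s)
Clause 3: 2 literal(s)
Clause 4: 1 literal(s)
Total = 6

6


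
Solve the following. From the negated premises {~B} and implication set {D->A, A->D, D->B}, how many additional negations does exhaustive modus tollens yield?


Initial negated facts: {~B}
Apply modus tollens to closure:
  ~B and D->B  =>  ~D
  ~D and A->D  =>  ~A
Final negated: {~A, ~B, ~D}
New negations: {~A, ~D}
Count = 2

2


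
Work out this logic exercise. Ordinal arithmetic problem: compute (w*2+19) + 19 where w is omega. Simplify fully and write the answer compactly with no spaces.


Compute (w*2+19) + 19.
Ordinal + is associative but NOT commutative; for finite n>0, n + w = w but w + n stays w+n.
By associativity: (w*2+19) + 19 = w*2 + (19+19) = w*2+38.
Result = w*2+38

w*2+38


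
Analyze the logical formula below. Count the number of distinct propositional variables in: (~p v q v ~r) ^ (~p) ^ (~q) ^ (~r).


Identify each variable that appears in the formula.
Variables found: p, q, r
Count = 3

3


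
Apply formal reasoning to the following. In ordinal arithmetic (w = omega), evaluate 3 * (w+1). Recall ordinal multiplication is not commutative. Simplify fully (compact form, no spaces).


Compute 3 * (w+1).
Ordinal * is associative and left-distributive over +, but NOT commutative; for finite n>1, n*w = w but w*n stays w*n.
By left-distributivity: 3 * (w+1) = 3*w + 3*1 = w + 3 = w+3.
Result = w+3

w+3


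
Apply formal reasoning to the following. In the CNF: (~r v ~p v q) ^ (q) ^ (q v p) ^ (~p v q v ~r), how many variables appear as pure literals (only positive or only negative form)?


Check each variable for pure literal status:
p: mixed (not pure)
q: pure positive
r: pure negative
Pure literal count = 2

2


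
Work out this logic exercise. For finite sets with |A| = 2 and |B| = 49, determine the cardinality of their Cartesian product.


The Cartesian product A x B contains all ordered pairs (a, b).
|A x B| = |A| * |B| = 2 * 49 = 98

98


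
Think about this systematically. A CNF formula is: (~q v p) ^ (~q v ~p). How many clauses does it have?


A CNF formula is a conjunction of clauses.
Clauses are separated by ^.
Counting the conjuncts: 2 clauses.

2


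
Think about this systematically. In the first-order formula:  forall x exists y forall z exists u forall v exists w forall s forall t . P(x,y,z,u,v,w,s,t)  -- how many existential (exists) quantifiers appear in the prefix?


Quantifier prefix: forall x exists y forall z exists u forall v exists w forall s forall t
Mark each quantifier type:
  U E U E U E U U
Universal count = 5, Existential count = 3
Asked for existential (exists) quantifiers: 3

3


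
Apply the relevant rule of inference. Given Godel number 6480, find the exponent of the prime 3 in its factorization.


Factorize 6480 by dividing by 3 repeatedly.
Division steps: 3 divides 6480 exactly 4 time(s).
Exponent of 3 = 4

4


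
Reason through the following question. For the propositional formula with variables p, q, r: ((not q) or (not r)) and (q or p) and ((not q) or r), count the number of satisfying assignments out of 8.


Evaluate all 8 assignments for p, q, r:
p=0, q=0, r=0: 0
p=0, q=0, r=1: 0
p=0, q=1, r=0: 0
p=0, q=1, r=1: 0
p=1, q=0, r=0: 1
p=1, q=0, r=1: 1
p=1, q=1, r=0: 0
p=1, q=1, r=1: 0
Satisfying count = 2

2


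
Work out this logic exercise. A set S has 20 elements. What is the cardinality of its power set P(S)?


The power set of a set with n elements has 2^n elements.
|P(S)| = 2^20 = 1048576

1048576


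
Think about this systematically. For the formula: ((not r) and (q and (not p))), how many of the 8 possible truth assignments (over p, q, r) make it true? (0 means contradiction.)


Check all 8 assignments:
p=0, q=0, r=0: 0
p=0, q=0, r=1: 0
p=0, q=1, r=0: 1
p=0, q=1, r=1: 0
p=1, q=0, r=0: 0
p=1, q=0, r=1: 0
p=1, q=1, r=0: 0
p=1, q=1, r=1: 0
Count of True = 1

1


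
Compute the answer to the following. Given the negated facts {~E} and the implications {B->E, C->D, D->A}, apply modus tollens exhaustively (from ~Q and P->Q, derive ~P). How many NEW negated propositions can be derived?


Initial negated facts: {~E}
Apply modus tollens to closure:
  ~E and B->E  =>  ~B
Final negated: {~B, ~E}
New negations: {~B}
Count = 1

1


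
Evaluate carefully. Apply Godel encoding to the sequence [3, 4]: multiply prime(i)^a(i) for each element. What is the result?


Encode each element as an exponent of the corresponding prime:
  2^3 = 8
  3^4 = 81
Product = 8 * 81 = 648

648


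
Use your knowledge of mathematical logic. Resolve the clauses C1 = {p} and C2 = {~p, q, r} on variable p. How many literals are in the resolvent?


Remove p from C1 and ~p from C2.
C1 remainder: {}
C2 remainder: {q, r}
Union (resolvent): {q, r}
Resolvent has 2 literal(s).

2


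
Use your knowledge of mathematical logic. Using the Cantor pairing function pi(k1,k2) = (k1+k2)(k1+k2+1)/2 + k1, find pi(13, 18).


k1 + k2 = 31
(k1+k2)(k1+k2+1)/2 = 31 * 32 / 2 = 496
pi = 496 + 13 = 509

509


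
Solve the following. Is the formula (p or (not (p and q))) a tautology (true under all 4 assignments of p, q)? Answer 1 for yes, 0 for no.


Check all 4 assignments:
p=0, q=0: 1
p=0, q=1: 1
p=1, q=0: 1
p=1, q=1: 1
Satisfying count = 4/4.
Tautology iff count = 4: yes.

1


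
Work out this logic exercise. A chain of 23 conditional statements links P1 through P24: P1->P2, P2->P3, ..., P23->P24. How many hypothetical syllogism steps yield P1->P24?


With 23 implications in a chain connecting 24 propositions:
P1->P2, P2->P3, ..., P23->P24
Steps needed = (number of implications) - 1 = 23 - 1 = 22

22


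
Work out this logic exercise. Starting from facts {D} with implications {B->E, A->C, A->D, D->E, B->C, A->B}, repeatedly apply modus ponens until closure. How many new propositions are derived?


Initial facts: {D}
Apply modus ponens to closure:
  D and D->E  =>  E
Final known: {D, E}
New propositions: {E}
Count = 1

1


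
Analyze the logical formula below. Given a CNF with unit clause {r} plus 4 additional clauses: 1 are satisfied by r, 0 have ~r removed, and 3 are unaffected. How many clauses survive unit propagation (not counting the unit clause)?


Satisfied (removed): 1
Shortened (remain): 0
Unchanged (remain): 3
Remaining = 0 + 3 = 3

3


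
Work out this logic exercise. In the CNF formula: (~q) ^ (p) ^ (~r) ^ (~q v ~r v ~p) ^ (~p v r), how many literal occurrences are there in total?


Counting literals in each clause:
Clause 1: 1 literal(s)
Clause 2: 1 literal(s)
Clause 3: 1 literal(s)
Clause 4: 3 literal(s)
Clause 5: 2 literal(s)
Total = 8

8


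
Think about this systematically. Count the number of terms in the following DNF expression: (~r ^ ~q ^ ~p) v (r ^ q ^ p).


A DNF formula is a disjunction of terms (conjunctions).
Terms are separated by v.
Counting the disjuncts: 2 terms.

2


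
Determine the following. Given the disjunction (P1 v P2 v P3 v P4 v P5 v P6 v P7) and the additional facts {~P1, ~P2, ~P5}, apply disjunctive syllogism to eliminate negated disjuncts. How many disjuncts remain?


Original disjuncts (7): P1, P2, P3, P4, P5, P6, P7
Negated (eliminate): ~P1, ~P2, ~P5
Remaining disjuncts: P3, P4, P6, P7
Count = 7 - 3 = 4

4


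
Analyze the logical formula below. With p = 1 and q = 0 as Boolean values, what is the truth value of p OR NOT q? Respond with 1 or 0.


p = 1, q = 0
Operation: p OR NOT q
Evaluate: 1 OR NOT 0 = 1

1


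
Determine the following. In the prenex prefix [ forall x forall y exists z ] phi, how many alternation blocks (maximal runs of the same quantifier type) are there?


Quantifier-type sequence: A A E  (A=forall, E=exists)
Group into maximal same-type runs:
  Ax2 | Ex1
Number of blocks = 2

2


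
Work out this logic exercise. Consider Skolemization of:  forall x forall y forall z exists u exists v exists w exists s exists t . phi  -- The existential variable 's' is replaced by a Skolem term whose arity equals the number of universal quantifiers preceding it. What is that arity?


Quantifier prefix: forall x forall y forall z exists u exists v exists w exists s exists t
's' is existentially quantified at position 7.
Universal variables preceding it: x, y, z
Skolem function arity = 3

3


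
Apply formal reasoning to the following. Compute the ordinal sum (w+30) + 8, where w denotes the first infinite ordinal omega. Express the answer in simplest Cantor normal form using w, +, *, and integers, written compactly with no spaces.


Compute (w+30) + 8.
Ordinal + is associative but NOT commutative; for finite n>0, n + w = w but w + n stays w+n.
By associativity: (w+30) + 8 = w + (30+8) = w+38.
Result = w+38

w+38


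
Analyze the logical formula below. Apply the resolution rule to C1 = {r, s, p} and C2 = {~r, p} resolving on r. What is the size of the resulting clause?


Remove r from C1 and ~r from C2.
C1 remainder: {s, p}
C2 remainder: {p}
Union (resolvent): {p, s}
Resolvent has 2 literal(s).

2


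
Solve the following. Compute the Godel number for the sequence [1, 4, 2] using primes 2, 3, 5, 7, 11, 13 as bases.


Encode each element as an exponent of the corresponding prime:
  2^1 = 2
  3^4 = 81
  5^2 = 25
Product = 2 * 81 * 25 = 4050

4050


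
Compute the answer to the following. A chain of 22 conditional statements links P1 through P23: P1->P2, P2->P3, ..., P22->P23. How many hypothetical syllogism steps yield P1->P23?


With 22 implications in a chain connecting 23 propositions:
P1->P2, P2->P3, ..., P22->P23
Steps needed = (number of implications) - 1 = 22 - 1 = 21

21


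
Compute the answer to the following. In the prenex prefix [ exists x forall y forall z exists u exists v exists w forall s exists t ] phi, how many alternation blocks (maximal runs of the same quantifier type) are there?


Quantifier-type sequence: E A A E E E A E  (A=forall, E=exists)
Group into maximal same-type runs:
  Ex1 | Ax2 | Ex3 | Ax1 | Ex1
Number of blocks = 5

5


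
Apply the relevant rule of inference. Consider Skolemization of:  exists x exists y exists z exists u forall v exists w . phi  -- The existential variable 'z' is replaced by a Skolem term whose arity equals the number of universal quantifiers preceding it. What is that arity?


Quantifier prefix: exists x exists y exists z exists u forall v exists w
'z' is existentially quantified at position 3.
No universal quantifiers precede it.
Skolem function arity = 0 (a Skolem constant)

0


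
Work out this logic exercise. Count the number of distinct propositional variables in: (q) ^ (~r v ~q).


Identify each variable that appears in the formula.
Variables found: q, r
Count = 2

2


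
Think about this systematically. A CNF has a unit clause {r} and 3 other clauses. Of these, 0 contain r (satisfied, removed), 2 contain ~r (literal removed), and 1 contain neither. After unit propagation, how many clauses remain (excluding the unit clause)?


Satisfied (removed): 0
Shortened (remain): 2
Unchanged (remain): 1
Remaining = 2 + 1 = 3

3


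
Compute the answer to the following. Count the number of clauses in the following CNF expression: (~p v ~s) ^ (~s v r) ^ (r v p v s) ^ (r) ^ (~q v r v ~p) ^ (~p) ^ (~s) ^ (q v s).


A CNF formula is a conjunction of clauses.
Clauses are separated by ^.
Counting the conjuncts: 8 clauses.

8


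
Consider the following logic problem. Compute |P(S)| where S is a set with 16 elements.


The power set of a set with n elements has 2^n elements.
|P(S)| = 2^16 = 65536

65536


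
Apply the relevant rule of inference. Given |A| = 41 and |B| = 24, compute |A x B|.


The Cartesian product A x B contains all ordered pairs (a, b).
|A x B| = |A| * |B| = 41 * 24 = 984

984


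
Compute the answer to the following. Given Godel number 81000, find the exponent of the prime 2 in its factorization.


Factorize 81000 by dividing by 2 repeatedly.
Division steps: 2 divides 81000 exactly 3 time(s).
Exponent of 2 = 3

3
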